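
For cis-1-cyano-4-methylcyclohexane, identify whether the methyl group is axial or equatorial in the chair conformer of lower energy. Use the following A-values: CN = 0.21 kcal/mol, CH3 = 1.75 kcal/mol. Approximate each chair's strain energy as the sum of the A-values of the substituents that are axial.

equatorial

C1 and C4 have opposite parity, so for the cis isomer the two substituents are one axial and one equatorial in each chair.
Chair I (cyano axial, methyl equatorial): E = 0.21 kcal/mol.
Chair II (cyano equatorial, methyl axial): E = 1.75 kcal/mol.
Chair I is the more stable (lower-energy) conformer, and in that chair the methyl group is equatorial.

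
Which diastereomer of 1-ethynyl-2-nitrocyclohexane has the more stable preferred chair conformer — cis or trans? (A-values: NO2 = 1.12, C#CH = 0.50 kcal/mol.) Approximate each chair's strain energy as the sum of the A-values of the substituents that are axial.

trans

At 1,2 positions (parity opposite): cis → (a,e or e,a); trans → (e,e or a,a).
Best chair for cis: E = 0.50 kcal/mol; best chair for trans: E = 0.00 kcal/mol.
The trans isomer is lower by 0.50 kcal/mol.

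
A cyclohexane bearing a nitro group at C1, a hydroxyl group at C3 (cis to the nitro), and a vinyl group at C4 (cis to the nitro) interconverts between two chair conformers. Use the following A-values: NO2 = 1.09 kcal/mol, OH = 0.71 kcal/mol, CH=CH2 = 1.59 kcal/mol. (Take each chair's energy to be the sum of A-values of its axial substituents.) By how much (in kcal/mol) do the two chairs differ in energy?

0.21 kcal/mol

Chair I (nitro axial, hydroxyl axial, vinyl equatorial): E = 1.80 kcal/mol.
Chair II (nitro equatorial, hydroxyl equatorial, vinyl axial): E = 1.59 kcal/mol.
ΔE = 1.80 − 1.59 = 0.21 kcal/mol; chair II is more stable.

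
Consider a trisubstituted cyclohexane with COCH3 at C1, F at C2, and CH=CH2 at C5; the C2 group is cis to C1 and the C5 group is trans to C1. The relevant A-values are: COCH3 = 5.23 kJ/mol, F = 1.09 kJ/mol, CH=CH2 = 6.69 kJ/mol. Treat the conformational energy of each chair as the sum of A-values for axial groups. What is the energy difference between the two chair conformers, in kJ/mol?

Chair I (acetyl axial, fluoro equatorial, vinyl equatorial): E = 5.23 kJ/mol.
Chair II (acetyl equatorial, fluoro axial, vinyl axial): E = 7.78 kJ/mol.
ΔE = 7.78 − 5.23 = 2.55 kJ/mol; chair I is more stable.

2.55 kJ/mol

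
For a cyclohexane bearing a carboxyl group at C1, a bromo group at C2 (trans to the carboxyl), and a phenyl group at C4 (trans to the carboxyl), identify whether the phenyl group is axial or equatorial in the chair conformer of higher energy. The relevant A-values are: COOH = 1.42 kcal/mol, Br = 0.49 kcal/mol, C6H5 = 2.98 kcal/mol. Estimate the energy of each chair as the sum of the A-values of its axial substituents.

Chair I (carboxyl axial, bromo axial, phenyl axial): E = 4.89 kcal/mol.
Chair II (carboxyl equatorial, bromo equatorial, phenyl equatorial): E = 0.00 kcal/mol.
Chair I is the less stable (higher-energy) conformer, and in that chair the phenyl group is axial.

axial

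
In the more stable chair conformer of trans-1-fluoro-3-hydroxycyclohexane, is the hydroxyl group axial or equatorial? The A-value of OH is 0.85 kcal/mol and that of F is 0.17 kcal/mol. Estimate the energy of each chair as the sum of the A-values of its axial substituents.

C1 and C3 have the same parity, so for the trans isomer the two substituents are one axial and one equatorial in each chair.
Chair I (hydroxyl axial, fluoro equatorial): E = 0.85 kcal/mol.
Chair II (hydroxyl equatorial, fluoro axial): E = 0.17 kcal/mol.
Chair II is the more stable (lower-energy) conformer, and in that chair the hydroxyl group is equatorial.

equatorial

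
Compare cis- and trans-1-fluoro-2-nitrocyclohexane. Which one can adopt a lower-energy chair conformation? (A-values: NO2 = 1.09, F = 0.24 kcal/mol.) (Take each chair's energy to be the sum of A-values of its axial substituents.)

At 1,2 positions (parity opposite): cis → (a,e or e,a); trans → (e,e or a,a).
Best chair for cis: E = 0.24 kcal/mol; best chair for trans: E = 0.00 kcal/mol.
The trans isomer is lower by 0.24 kcal/mol.

trans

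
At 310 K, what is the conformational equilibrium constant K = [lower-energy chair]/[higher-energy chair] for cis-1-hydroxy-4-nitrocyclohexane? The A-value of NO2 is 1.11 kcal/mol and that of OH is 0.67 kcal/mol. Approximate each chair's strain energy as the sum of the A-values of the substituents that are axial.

C1 and C4 have opposite parity, so for the cis isomer the two substituents are one axial and one equatorial in each chair.
Chair I (nitro axial, hydroxyl equatorial): E = 1.11 kcal/mol; chair II (nitro equatorial, hydroxyl axial): E = 0.67 kcal/mol.
ΔG = 0.44 kcal/mol between the two chairs.
K = exp(ΔG/RT) with R = 1.987×10⁻³ kcal mol⁻¹ K⁻¹ and T = 310 K gives K ≈ 2.04.

K ≈ 2.04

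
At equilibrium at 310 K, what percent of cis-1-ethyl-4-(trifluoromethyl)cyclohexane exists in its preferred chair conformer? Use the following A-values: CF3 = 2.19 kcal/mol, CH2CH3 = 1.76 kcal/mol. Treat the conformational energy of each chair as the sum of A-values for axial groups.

C1 and C4 have opposite parity, so for the cis isomer the two substituents are one axial and one equatorial in each chair.
Chair I (trifluoromethyl axial, ethyl equatorial): E = 2.19 kcal/mol; chair II (trifluoromethyl equatorial, ethyl axial): E = 1.76 kcal/mol.
ΔG = 0.43 kcal/mol between the two chairs.
K = exp(ΔG/RT) with R = 1.987×10⁻³ kcal mol⁻¹ K⁻¹ and T = 310 K gives K ≈ 2.01.
Fraction in the lower-energy chair = K/(K+1) = 66.8%.

66.8%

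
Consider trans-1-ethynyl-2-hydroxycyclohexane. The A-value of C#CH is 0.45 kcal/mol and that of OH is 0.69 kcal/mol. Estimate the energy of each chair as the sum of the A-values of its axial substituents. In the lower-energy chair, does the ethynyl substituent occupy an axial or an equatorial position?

equatorial

C1 and C2 have opposite parity, so for the trans isomer the two substituents are e,e in one chair and a,a in the other.
Chair I (ethynyl axial, hydroxyl axial): E = 1.14 kcal/mol.
Chair II (ethynyl equatorial, hydroxyl equatorial): E = 0.00 kcal/mol.
Chair II is the more stable (lower-energy) conformer, and in that chair the ethynyl group is equatorial.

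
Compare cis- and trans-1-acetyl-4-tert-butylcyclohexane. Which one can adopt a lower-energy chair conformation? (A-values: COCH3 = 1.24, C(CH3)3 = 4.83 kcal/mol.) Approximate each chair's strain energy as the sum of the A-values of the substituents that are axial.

trans

At 1,4 positions (parity opposite): cis → (a,e or e,a); trans → (e,e or a,a).
Best chair for cis: E = 1.24 kcal/mol; best chair for trans: E = 0.00 kcal/mol.
The trans isomer is lower by 1.24 kcal/mol.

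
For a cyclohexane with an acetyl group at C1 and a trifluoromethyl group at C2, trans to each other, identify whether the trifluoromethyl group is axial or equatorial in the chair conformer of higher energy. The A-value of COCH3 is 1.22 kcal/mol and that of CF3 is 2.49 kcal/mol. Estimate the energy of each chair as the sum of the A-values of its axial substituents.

axial

C1 and C2 have opposite parity, so for the trans isomer the two substituents are e,e in one chair and a,a in the other.
Chair I (acetyl axial, trifluoromethyl axial): E = 3.71 kcal/mol.
Chair II (acetyl equatorial, trifluoromethyl equatorial): E = 0.00 kcal/mol.
Chair I is the less stable (higher-energy) conformer, and in that chair the trifluoromethyl group is axial.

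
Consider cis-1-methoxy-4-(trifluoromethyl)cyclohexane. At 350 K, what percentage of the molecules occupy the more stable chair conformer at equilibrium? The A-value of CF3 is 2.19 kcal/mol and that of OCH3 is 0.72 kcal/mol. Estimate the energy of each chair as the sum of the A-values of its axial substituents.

C1 and C4 have opposite parity, so for the cis isomer the two substituents are one axial and one equatorial in each chair.
Chair I (trifluoromethyl axial, methoxy equatorial): E = 2.19 kcal/mol; chair II (trifluoromethyl equatorial, methoxy axial): E = 0.72 kcal/mol.
ΔG = 1.47 kcal/mol between the two chairs.
K = exp(ΔG/RT) with R = 1.987×10⁻³ kcal mol⁻¹ K⁻¹ and T = 350 K gives K ≈ 8.28.
Fraction in the lower-energy chair = K/(K+1) = 89.2%.

89.2%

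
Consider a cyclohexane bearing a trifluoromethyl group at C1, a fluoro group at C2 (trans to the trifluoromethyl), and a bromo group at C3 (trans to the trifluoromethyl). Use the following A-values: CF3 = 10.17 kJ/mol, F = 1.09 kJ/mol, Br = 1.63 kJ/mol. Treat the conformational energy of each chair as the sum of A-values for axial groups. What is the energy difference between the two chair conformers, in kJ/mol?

9.63 kJ/mol

Chair I (trifluoromethyl axial, fluoro axial, bromo equatorial): E = 11.26 kJ/mol.
Chair II (trifluoromethyl equatorial, fluoro equatorial, bromo axial): E = 1.63 kJ/mol.
ΔE = 11.26 − 1.63 = 9.63 kJ/mol; chair II is more stable.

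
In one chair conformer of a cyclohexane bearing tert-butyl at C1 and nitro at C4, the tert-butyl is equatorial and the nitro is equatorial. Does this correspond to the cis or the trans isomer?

C1 and C4 have opposite parity, so their axial bonds point in opposite directions.
With opposite-parity carbons, two substituents on the same face are one axial and one equatorial; opposite faces give both axial or both equatorial.
Here the groups are equatorial/equatorial → opposite face → trans.

trans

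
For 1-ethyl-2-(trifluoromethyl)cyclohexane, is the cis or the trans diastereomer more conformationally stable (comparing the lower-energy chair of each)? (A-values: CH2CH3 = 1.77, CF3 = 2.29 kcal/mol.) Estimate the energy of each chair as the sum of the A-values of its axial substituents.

trans

At 1,2 positions (parity opposite): cis → (a,e or e,a); trans → (e,e or a,a).
Best chair for cis: E = 1.77 kcal/mol; best chair for trans: E = 0.00 kcal/mol.
The trans isomer is lower by 1.77 kcal/mol.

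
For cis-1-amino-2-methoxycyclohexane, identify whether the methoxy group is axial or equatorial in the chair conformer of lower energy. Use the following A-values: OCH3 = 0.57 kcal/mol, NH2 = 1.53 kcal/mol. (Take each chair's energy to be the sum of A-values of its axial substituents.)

axial

C1 and C2 have opposite parity, so for the cis isomer the two substituents are one axial and one equatorial in each chair.
Chair I (methoxy axial, amino equatorial): E = 0.57 kcal/mol.
Chair II (methoxy equatorial, amino axial): E = 1.53 kcal/mol.
Chair I is the more stable (lower-energy) conformer, and in that chair the methoxy group is axial.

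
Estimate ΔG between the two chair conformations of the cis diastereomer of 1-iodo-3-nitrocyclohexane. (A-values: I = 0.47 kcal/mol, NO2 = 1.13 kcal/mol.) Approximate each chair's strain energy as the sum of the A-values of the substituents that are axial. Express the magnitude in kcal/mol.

C1 and C3 have the same parity, so for the cis isomer the two substituents are e,e in one chair and a,a in the other.
Chair I (iodo axial, nitro axial): E = 1.60 kcal/mol.
Chair II (iodo equatorial, nitro equatorial): E = 0.00 kcal/mol.
ΔE = 1.60 − 0.00 = 1.60 kcal/mol; chair II is more stable.

1.60 kcal/mol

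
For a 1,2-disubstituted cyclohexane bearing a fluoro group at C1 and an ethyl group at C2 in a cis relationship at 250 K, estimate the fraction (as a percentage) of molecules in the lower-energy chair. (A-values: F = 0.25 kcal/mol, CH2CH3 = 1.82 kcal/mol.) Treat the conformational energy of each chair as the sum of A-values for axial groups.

C1 and C2 have opposite parity, so for the cis isomer the two substituents are one axial and one equatorial in each chair.
Chair I (fluoro axial, ethyl equatorial): E = 0.25 kcal/mol; chair II (fluoro equatorial, ethyl axial): E = 1.82 kcal/mol.
ΔG = 1.57 kcal/mol between the two chairs.
K = exp(ΔG/RT) with R = 1.987×10⁻³ kcal mol⁻¹ K⁻¹ and T = 250 K gives K ≈ 23.6.
Fraction in the lower-energy chair = K/(K+1) = 95.9%.

95.9%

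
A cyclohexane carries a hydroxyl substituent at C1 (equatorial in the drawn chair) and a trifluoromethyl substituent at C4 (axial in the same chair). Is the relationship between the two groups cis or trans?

cis

C1 and C4 have opposite parity, so their axial bonds point in opposite directions.
With opposite-parity carbons, two substituents on the same face are one axial and one equatorial; opposite faces give both axial or both equatorial.
Here the groups are equatorial/axial → same face → cis.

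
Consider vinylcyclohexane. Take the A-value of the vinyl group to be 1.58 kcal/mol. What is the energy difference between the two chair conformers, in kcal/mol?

A monosubstituted cyclohexane has one chair with the vinyl group axial (E = A = 1.58 kcal/mol) and one with it equatorial (E = 0).
ΔE = 1.58 − 0 = 1.58 kcal/mol.

1.58 kcal/mol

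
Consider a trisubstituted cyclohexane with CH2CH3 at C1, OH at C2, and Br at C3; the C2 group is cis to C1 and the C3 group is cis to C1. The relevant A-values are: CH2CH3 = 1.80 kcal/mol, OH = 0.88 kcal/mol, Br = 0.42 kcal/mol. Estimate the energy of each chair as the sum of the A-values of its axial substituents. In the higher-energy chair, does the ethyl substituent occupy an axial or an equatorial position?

Chair I (ethyl axial, hydroxyl equatorial, bromo axial): E = 2.22 kcal/mol.
Chair II (ethyl equatorial, hydroxyl axial, bromo equatorial): E = 0.88 kcal/mol.
Chair I is the less stable (higher-energy) conformer, and in that chair the ethyl group is axial.

axial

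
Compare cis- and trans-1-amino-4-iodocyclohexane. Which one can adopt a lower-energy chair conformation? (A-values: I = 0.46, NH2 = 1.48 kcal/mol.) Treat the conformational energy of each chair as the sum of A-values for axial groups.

At 1,4 positions (parity opposite): cis → (a,e or e,a); trans → (e,e or a,a).
Best chair for cis: E = 0.46 kcal/mol; best chair for trans: E = 0.00 kcal/mol.
The trans isomer is lower by 0.46 kcal/mol.

trans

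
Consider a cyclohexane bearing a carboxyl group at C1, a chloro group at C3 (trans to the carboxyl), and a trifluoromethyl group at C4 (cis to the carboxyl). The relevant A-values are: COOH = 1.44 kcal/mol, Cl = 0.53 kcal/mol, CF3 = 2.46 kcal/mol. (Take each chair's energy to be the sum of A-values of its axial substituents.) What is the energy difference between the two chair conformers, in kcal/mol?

1.55 kcal/mol

Chair I (carboxyl axial, chloro equatorial, trifluoromethyl equatorial): E = 1.44 kcal/mol.
Chair II (carboxyl equatorial, chloro axial, trifluoromethyl axial): E = 2.99 kcal/mol.
ΔE = 2.99 − 1.44 = 1.55 kcal/mol; chair I is more stable.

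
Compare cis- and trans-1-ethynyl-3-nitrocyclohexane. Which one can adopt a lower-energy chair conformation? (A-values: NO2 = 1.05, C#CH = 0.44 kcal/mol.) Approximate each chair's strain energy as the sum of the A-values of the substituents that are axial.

cis

At 1,3 positions (parity same): cis → (e,e or a,a); trans → (a,e or e,a).
Best chair for cis: E = 0.00 kcal/mol; best chair for trans: E = 0.44 kcal/mol.
The cis isomer is lower by 0.44 kcal/mol.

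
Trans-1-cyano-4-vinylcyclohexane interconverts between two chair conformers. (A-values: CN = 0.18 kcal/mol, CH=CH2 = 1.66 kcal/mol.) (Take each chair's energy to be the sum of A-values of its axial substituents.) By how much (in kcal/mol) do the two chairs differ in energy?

C1 and C4 have opposite parity, so for the trans isomer the two substituents are e,e in one chair and a,a in the other.
Chair I (cyano axial, vinyl axial): E = 1.84 kcal/mol.
Chair II (cyano equatorial, vinyl equatorial): E = 0.00 kcal/mol.
ΔE = 1.84 − 0.00 = 1.84 kcal/mol; chair II is more stable.

1.84 kcal/mol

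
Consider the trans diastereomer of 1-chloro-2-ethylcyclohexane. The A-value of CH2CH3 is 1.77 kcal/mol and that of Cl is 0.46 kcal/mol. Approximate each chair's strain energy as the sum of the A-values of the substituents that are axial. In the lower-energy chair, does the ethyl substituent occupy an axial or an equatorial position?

equatorial

C1 and C2 have opposite parity, so for the trans isomer the two substituents are e,e in one chair and a,a in the other.
Chair I (ethyl axial, chloro axial): E = 2.23 kcal/mol.
Chair II (ethyl equatorial, chloro equatorial): E = 0.00 kcal/mol.
Chair II is the more stable (lower-energy) conformer, and in that chair the ethyl group is equatorial.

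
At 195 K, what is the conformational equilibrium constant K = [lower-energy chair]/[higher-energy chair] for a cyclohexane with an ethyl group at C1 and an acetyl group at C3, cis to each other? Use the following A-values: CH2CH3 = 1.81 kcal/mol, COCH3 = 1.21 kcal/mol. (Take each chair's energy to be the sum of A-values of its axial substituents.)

K ≈ 2427

C1 and C3 have the same parity, so for the cis isomer the two substituents are e,e in one chair and a,a in the other.
Chair I (ethyl axial, acetyl axial): E = 3.02 kcal/mol; chair II (ethyl equatorial, acetyl equatorial): E = 0.00 kcal/mol.
ΔG = 3.02 kcal/mol between the two chairs.
K = exp(ΔG/RT) with R = 1.987×10⁻³ kcal mol⁻¹ K⁻¹ and T = 195 K gives K ≈ 2.43e+03.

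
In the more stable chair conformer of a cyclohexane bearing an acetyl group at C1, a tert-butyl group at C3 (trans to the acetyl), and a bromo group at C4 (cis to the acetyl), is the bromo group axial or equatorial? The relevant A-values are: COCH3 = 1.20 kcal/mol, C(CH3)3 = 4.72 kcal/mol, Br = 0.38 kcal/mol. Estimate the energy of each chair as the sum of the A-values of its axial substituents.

equatorial

Chair I (acetyl axial, tert-butyl equatorial, bromo equatorial): E = 1.20 kcal/mol.
Chair II (acetyl equatorial, tert-butyl axial, bromo axial): E = 5.10 kcal/mol.
Chair I is the more stable (lower-energy) conformer, and in that chair the bromo group is equatorial.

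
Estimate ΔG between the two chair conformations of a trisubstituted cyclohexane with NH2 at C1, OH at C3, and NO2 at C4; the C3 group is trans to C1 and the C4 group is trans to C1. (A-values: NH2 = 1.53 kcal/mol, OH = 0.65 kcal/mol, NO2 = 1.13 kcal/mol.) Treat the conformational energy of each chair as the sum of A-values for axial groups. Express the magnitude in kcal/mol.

2.01 kcal/mol

Chair I (amino axial, hydroxyl equatorial, nitro axial): E = 2.66 kcal/mol.
Chair II (amino equatorial, hydroxyl axial, nitro equatorial): E = 0.65 kcal/mol.
ΔE = 2.66 − 0.65 = 2.01 kcal/mol; chair II is more stable.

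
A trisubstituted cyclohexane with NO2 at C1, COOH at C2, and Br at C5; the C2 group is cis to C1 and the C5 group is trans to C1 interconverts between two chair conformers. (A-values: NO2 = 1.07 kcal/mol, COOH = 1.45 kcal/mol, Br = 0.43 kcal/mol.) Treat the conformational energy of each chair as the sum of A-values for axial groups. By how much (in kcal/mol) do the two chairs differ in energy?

0.81 kcal/mol

Chair I (nitro axial, carboxyl equatorial, bromo equatorial): E = 1.07 kcal/mol.
Chair II (nitro equatorial, carboxyl axial, bromo axial): E = 1.88 kcal/mol.
ΔE = 1.88 − 1.07 = 0.81 kcal/mol; chair I is more stable.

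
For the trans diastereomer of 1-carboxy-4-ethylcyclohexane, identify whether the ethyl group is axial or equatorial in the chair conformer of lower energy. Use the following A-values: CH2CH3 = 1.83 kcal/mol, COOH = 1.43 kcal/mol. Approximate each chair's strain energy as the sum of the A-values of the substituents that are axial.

C1 and C4 have opposite parity, so for the trans isomer the two substituents are e,e in one chair and a,a in the other.
Chair I (ethyl axial, carboxyl axial): E = 3.26 kcal/mol.
Chair II (ethyl equatorial, carboxyl equatorial): E = 0.00 kcal/mol.
Chair II is the more stable (lower-energy) conformer, and in that chair the ethyl group is equatorial.

equatorial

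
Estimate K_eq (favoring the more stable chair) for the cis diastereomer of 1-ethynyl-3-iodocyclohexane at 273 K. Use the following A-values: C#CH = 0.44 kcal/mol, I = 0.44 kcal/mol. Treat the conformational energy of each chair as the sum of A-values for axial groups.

C1 and C3 have the same parity, so for the cis isomer the two substituents are e,e in one chair and a,a in the other.
Chair I (ethynyl axial, iodo axial): E = 0.88 kcal/mol; chair II (ethynyl equatorial, iodo equatorial): E = 0.00 kcal/mol.
ΔG = 0.88 kcal/mol between the two chairs.
K = exp(ΔG/RT) with R = 1.987×10⁻³ kcal mol⁻¹ K⁻¹ and T = 273 K gives K ≈ 5.06.

K ≈ 5.06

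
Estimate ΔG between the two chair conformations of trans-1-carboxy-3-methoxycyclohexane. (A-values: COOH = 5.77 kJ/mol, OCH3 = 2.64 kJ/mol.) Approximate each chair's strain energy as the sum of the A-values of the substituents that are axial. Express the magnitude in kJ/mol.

C1 and C3 have the same parity, so for the trans isomer the two substituents are one axial and one equatorial in each chair.
Chair I (carboxyl axial, methoxy equatorial): E = 5.77 kJ/mol.
Chair II (carboxyl equatorial, methoxy axial): E = 2.64 kJ/mol.
ΔE = 5.77 − 2.64 = 3.13 kJ/mol; chair II is more stable.

3.13 kJ/mol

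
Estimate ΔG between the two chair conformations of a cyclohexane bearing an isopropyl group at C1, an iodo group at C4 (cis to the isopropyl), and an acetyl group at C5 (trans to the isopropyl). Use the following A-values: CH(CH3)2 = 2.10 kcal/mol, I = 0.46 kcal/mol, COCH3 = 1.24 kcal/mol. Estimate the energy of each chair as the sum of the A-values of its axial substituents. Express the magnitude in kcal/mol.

0.40 kcal/mol

Chair I (isopropyl axial, iodo equatorial, acetyl equatorial): E = 2.10 kcal/mol.
Chair II (isopropyl equatorial, iodo axial, acetyl axial): E = 1.70 kcal/mol.
ΔE = 2.10 − 1.70 = 0.40 kcal/mol; chair II is more stable.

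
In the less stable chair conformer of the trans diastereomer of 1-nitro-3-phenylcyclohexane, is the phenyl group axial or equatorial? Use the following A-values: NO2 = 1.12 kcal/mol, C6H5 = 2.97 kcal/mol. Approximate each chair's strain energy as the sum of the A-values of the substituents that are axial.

axial

C1 and C3 have the same parity, so for the trans isomer the two substituents are one axial and one equatorial in each chair.
Chair I (nitro axial, phenyl equatorial): E = 1.12 kcal/mol.
Chair II (nitro equatorial, phenyl axial): E = 2.97 kcal/mol.
Chair II is the less stable (higher-energy) conformer, and in that chair the phenyl group is axial.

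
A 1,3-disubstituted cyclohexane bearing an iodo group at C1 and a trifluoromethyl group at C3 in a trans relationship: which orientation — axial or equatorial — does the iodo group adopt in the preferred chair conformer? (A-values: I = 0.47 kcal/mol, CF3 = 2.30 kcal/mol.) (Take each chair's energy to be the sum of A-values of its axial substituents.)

C1 and C3 have the same parity, so for the trans isomer the two substituents are one axial and one equatorial in each chair.
Chair I (iodo axial, trifluoromethyl equatorial): E = 0.47 kcal/mol.
Chair II (iodo equatorial, trifluoromethyl axial): E = 2.30 kcal/mol.
Chair I is the more stable (lower-energy) conformer, and in that chair the iodo group is axial.

axial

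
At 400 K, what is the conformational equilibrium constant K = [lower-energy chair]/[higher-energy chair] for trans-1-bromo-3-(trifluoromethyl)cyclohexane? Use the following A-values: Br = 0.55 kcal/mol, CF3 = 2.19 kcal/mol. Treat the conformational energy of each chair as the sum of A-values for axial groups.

K ≈ 7.87

C1 and C3 have the same parity, so for the trans isomer the two substituents are one axial and one equatorial in each chair.
Chair I (bromo axial, trifluoromethyl equatorial): E = 0.55 kcal/mol; chair II (bromo equatorial, trifluoromethyl axial): E = 2.19 kcal/mol.
ΔG = 1.64 kcal/mol between the two chairs.
K = exp(ΔG/RT) with R = 1.987×10⁻³ kcal mol⁻¹ K⁻¹ and T = 400 K gives K ≈ 7.87.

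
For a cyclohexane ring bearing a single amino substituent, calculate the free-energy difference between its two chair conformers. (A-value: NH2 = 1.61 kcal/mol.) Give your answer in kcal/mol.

1.61 kcal/mol

A monosubstituted cyclohexane has one chair with the amino group axial (E = A = 1.61 kcal/mol) and one with it equatorial (E = 0).
ΔE = 1.61 − 0 = 1.61 kcal/mol.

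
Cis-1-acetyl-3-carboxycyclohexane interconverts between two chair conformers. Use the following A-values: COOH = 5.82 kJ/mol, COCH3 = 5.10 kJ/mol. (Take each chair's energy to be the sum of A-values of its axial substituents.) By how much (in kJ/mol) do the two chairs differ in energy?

10.92 kJ/mol

C1 and C3 have the same parity, so for the cis isomer the two substituents are e,e in one chair and a,a in the other.
Chair I (carboxyl axial, acetyl axial): E = 10.92 kJ/mol.
Chair II (carboxyl equatorial, acetyl equatorial): E = 0.00 kJ/mol.
ΔE = 10.92 − 0.00 = 10.92 kJ/mol; chair II is more stable.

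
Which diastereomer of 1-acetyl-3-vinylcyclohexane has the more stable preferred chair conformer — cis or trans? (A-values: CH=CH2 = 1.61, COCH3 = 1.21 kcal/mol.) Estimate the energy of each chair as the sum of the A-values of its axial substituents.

At 1,3 positions (parity same): cis → (e,e or a,a); trans → (a,e or e,a).
Best chair for cis: E = 0.00 kcal/mol; best chair for trans: E = 1.21 kcal/mol.
The cis isomer is lower by 1.21 kcal/mol.

cis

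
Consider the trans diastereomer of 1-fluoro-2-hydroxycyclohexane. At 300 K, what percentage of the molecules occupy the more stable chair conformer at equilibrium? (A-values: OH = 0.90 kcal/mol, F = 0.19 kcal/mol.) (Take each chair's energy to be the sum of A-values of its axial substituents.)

C1 and C2 have opposite parity, so for the trans isomer the two substituents are e,e in one chair and a,a in the other.
Chair I (hydroxyl axial, fluoro axial): E = 1.09 kcal/mol; chair II (hydroxyl equatorial, fluoro equatorial): E = 0.00 kcal/mol.
ΔG = 1.09 kcal/mol between the two chairs.
K = exp(ΔG/RT) with R = 1.987×10⁻³ kcal mol⁻¹ K⁻¹ and T = 300 K gives K ≈ 6.22.
Fraction in the lower-energy chair = K/(K+1) = 86.2%.

86.2%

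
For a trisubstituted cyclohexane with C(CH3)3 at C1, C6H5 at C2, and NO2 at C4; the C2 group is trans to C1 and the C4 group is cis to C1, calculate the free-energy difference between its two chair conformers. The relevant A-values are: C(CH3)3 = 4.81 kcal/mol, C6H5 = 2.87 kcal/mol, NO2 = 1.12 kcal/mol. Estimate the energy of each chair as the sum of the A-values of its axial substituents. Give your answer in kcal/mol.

6.56 kcal/mol

Chair I (tert-butyl axial, phenyl axial, nitro equatorial): E = 7.68 kcal/mol.
Chair II (tert-butyl equatorial, phenyl equatorial, nitro axial): E = 1.12 kcal/mol.
ΔE = 7.68 − 1.12 = 6.56 kcal/mol; chair II is more stable.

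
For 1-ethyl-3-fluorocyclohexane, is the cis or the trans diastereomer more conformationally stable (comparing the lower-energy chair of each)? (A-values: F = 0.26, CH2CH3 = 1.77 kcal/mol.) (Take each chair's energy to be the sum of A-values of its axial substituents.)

cis

At 1,3 positions (parity same): cis → (e,e or a,a); trans → (a,e or e,a).
Best chair for cis: E = 0.00 kcal/mol; best chair for trans: E = 0.26 kcal/mol.
The cis isomer is lower by 0.26 kcal/mol.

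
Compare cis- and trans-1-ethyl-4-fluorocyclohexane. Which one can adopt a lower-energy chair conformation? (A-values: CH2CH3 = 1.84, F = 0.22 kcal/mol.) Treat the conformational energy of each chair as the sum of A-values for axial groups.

trans

At 1,4 positions (parity opposite): cis → (a,e or e,a); trans → (e,e or a,a).
Best chair for cis: E = 0.22 kcal/mol; best chair for trans: E = 0.00 kcal/mol.
The trans isomer is lower by 0.22 kcal/mol.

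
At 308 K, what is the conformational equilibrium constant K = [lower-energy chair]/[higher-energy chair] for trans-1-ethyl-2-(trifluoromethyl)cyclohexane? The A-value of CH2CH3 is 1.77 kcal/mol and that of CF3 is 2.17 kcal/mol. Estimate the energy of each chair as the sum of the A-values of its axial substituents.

C1 and C2 have opposite parity, so for the trans isomer the two substituents are e,e in one chair and a,a in the other.
Chair I (ethyl axial, trifluoromethyl axial): E = 3.94 kcal/mol; chair II (ethyl equatorial, trifluoromethyl equatorial): E = 0.00 kcal/mol.
ΔG = 3.94 kcal/mol between the two chairs.
K = exp(ΔG/RT) with R = 1.987×10⁻³ kcal mol⁻¹ K⁻¹ and T = 308 K gives K ≈ 625.

K ≈ 625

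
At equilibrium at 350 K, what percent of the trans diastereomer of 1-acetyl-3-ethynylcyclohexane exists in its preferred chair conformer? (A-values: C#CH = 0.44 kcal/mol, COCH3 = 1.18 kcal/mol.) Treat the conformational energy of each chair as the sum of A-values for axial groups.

74.3%

C1 and C3 have the same parity, so for the trans isomer the two substituents are one axial and one equatorial in each chair.
Chair I (ethynyl axial, acetyl equatorial): E = 0.44 kcal/mol; chair II (ethynyl equatorial, acetyl axial): E = 1.18 kcal/mol.
ΔG = 0.74 kcal/mol between the two chairs.
K = exp(ΔG/RT) with R = 1.987×10⁻³ kcal mol⁻¹ K⁻¹ and T = 350 K gives K ≈ 2.9.
Fraction in the lower-energy chair = K/(K+1) = 74.3%.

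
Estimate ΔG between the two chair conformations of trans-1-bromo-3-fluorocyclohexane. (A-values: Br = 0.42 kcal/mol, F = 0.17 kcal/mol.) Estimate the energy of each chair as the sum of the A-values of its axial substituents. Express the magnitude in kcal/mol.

C1 and C3 have the same parity, so for the trans isomer the two substituents are one axial and one equatorial in each chair.
Chair I (bromo axial, fluoro equatorial): E = 0.42 kcal/mol.
Chair II (bromo equatorial, fluoro axial): E = 0.17 kcal/mol.
ΔE = 0.42 − 0.17 = 0.25 kcal/mol; chair II is more stable.

0.25 kcal/mol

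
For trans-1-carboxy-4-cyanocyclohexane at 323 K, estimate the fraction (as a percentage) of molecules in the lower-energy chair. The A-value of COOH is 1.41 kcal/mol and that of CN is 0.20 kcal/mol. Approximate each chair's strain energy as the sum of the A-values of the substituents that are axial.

92.5%

C1 and C4 have opposite parity, so for the trans isomer the two substituents are e,e in one chair and a,a in the other.
Chair I (carboxyl axial, cyano axial): E = 1.61 kcal/mol; chair II (carboxyl equatorial, cyano equatorial): E = 0.00 kcal/mol.
ΔG = 1.61 kcal/mol between the two chairs.
K = exp(ΔG/RT) with R = 1.987×10⁻³ kcal mol⁻¹ K⁻¹ and T = 323 K gives K ≈ 12.3.
Fraction in the lower-energy chair = K/(K+1) = 92.5%.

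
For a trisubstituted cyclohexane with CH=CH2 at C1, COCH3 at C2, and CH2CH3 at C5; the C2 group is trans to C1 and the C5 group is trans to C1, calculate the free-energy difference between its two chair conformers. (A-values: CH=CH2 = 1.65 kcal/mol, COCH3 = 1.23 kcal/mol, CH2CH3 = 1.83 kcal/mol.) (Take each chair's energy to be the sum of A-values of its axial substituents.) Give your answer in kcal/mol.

Chair I (vinyl axial, acetyl axial, ethyl equatorial): E = 2.88 kcal/mol.
Chair II (vinyl equatorial, acetyl equatorial, ethyl axial): E = 1.83 kcal/mol.
ΔE = 2.88 − 1.83 = 1.05 kcal/mol; chair II is more stable.

1.05 kcal/mol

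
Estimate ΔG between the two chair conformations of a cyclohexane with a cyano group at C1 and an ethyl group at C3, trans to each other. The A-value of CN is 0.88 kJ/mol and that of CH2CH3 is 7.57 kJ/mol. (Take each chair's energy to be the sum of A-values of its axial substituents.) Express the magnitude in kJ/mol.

6.69 kJ/mol

C1 and C3 have the same parity, so for the trans isomer the two substituents are one axial and one equatorial in each chair.
Chair I (cyano axial, ethyl equatorial): E = 0.88 kJ/mol.
Chair II (cyano equatorial, ethyl axial): E = 7.57 kJ/mol.
ΔE = 7.57 − 0.88 = 6.69 kJ/mol; chair I is more stable.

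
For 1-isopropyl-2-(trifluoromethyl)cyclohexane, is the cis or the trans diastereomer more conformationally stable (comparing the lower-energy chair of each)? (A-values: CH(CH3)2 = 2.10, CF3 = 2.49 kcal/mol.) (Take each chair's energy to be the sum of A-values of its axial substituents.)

At 1,2 positions (parity opposite): cis → (a,e or e,a); trans → (e,e or a,a).
Best chair for cis: E = 2.10 kcal/mol; best chair for trans: E = 0.00 kcal/mol.
The trans isomer is lower by 2.10 kcal/mol.

trans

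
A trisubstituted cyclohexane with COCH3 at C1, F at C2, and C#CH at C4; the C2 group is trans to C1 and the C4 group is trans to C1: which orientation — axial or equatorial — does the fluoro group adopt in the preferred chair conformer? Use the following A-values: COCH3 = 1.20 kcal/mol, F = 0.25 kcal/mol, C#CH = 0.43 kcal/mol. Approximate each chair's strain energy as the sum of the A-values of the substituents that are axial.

Chair I (acetyl axial, fluoro axial, ethynyl axial): E = 1.88 kcal/mol.
Chair II (acetyl equatorial, fluoro equatorial, ethynyl equatorial): E = 0.00 kcal/mol.
Chair II is the more stable (lower-energy) conformer, and in that chair the fluoro group is equatorial.

equatorial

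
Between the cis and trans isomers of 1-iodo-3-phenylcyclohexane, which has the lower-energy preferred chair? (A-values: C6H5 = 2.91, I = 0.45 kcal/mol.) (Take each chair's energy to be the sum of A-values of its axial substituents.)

cis

At 1,3 positions (parity same): cis → (e,e or a,a); trans → (a,e or e,a).
Best chair for cis: E = 0.00 kcal/mol; best chair for trans: E = 0.45 kcal/mol.
The cis isomer is lower by 0.45 kcal/mol.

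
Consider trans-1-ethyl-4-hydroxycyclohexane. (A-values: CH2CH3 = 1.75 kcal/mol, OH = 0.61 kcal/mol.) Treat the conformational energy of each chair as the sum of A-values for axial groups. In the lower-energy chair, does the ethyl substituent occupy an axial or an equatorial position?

C1 and C4 have opposite parity, so for the trans isomer the two substituents are e,e in one chair and a,a in the other.
Chair I (ethyl axial, hydroxyl axial): E = 2.36 kcal/mol.
Chair II (ethyl equatorial, hydroxyl equatorial): E = 0.00 kcal/mol.
Chair II is the more stable (lower-energy) conformer, and in that chair the ethyl group is equatorial.

equatorial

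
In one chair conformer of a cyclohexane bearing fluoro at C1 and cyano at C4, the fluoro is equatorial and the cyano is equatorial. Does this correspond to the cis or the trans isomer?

trans

C1 and C4 have opposite parity, so their axial bonds point in opposite directions.
With opposite-parity carbons, two substituents on the same face are one axial and one equatorial; opposite faces give both axial or both equatorial.
Here the groups are equatorial/equatorial → opposite face → trans.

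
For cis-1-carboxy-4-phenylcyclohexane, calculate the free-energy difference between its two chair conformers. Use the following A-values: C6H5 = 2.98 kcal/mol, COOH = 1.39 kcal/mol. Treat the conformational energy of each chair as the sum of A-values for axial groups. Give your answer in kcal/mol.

1.59 kcal/mol

C1 and C4 have opposite parity, so for the cis isomer the two substituents are one axial and one equatorial in each chair.
Chair I (phenyl axial, carboxyl equatorial): E = 2.98 kcal/mol.
Chair II (phenyl equatorial, carboxyl axial): E = 1.39 kcal/mol.
ΔE = 2.98 − 1.39 = 1.59 kcal/mol; chair II is more stable.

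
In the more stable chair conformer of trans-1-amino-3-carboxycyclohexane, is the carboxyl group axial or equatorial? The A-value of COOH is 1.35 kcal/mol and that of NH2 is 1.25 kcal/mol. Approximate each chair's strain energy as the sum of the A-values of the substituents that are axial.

equatorial

C1 and C3 have the same parity, so for the trans isomer the two substituents are one axial and one equatorial in each chair.
Chair I (carboxyl axial, amino equatorial): E = 1.35 kcal/mol.
Chair II (carboxyl equatorial, amino axial): E = 1.25 kcal/mol.
Chair II is the more stable (lower-energy) conformer, and in that chair the carboxyl group is equatorial.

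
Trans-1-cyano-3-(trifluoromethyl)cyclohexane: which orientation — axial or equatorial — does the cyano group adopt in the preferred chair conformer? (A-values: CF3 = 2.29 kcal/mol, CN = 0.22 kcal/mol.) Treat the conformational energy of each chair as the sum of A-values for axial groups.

C1 and C3 have the same parity, so for the trans isomer the two substituents are one axial and one equatorial in each chair.
Chair I (trifluoromethyl axial, cyano equatorial): E = 2.29 kcal/mol.
Chair II (trifluoromethyl equatorial, cyano axial): E = 0.22 kcal/mol.
Chair II is the more stable (lower-energy) conformer, and in that chair the cyano group is axial.

axial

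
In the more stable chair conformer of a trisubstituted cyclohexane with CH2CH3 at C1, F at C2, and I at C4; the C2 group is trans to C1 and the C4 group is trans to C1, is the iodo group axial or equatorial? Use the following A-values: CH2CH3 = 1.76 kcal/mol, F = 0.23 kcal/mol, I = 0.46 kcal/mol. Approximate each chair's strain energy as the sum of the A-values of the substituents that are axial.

equatorial

Chair I (ethyl axial, fluoro axial, iodo axial): E = 2.45 kcal/mol.
Chair II (ethyl equatorial, fluoro equatorial, iodo equatorial): E = 0.00 kcal/mol.
Chair II is the more stable (lower-energy) conformer, and in that chair the iodo group is equatorial.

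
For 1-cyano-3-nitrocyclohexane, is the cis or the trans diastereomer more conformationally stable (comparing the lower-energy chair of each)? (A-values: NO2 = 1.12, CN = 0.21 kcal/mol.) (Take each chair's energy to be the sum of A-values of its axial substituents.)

cis

At 1,3 positions (parity same): cis → (e,e or a,a); trans → (a,e or e,a).
Best chair for cis: E = 0.00 kcal/mol; best chair for trans: E = 0.21 kcal/mol.
The cis isomer is lower by 0.21 kcal/mol.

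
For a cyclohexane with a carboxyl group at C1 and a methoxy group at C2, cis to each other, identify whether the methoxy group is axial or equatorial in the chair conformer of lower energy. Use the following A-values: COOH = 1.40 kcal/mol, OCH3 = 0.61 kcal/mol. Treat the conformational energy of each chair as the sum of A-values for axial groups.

C1 and C2 have opposite parity, so for the cis isomer the two substituents are one axial and one equatorial in each chair.
Chair I (carboxyl axial, methoxy equatorial): E = 1.40 kcal/mol.
Chair II (carboxyl equatorial, methoxy axial): E = 0.61 kcal/mol.
Chair II is the more stable (lower-energy) conformer, and in that chair the methoxy group is axial.

axial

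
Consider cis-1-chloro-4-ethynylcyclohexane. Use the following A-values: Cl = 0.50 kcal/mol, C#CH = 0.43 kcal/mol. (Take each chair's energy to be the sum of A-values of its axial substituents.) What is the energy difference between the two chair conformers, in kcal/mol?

C1 and C4 have opposite parity, so for the cis isomer the two substituents are one axial and one equatorial in each chair.
Chair I (chloro axial, ethynyl equatorial): E = 0.50 kcal/mol.
Chair II (chloro equatorial, ethynyl axial): E = 0.43 kcal/mol.
ΔE = 0.50 − 0.43 = 0.07 kcal/mol; chair II is more stable.

0.07 kcal/mol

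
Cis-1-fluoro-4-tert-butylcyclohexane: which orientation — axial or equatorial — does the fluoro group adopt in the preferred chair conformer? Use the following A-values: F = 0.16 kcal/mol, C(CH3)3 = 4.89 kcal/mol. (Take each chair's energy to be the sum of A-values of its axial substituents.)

axial

C1 and C4 have opposite parity, so for the cis isomer the two substituents are one axial and one equatorial in each chair.
Chair I (fluoro axial, tert-butyl equatorial): E = 0.16 kcal/mol.
Chair II (fluoro equatorial, tert-butyl axial): E = 4.89 kcal/mol.
Chair I is the more stable (lower-energy) conformer, and in that chair the fluoro group is axial.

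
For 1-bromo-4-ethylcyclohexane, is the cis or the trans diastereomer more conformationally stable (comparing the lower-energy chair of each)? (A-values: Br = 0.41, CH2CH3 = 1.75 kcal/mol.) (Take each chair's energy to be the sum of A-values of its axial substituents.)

At 1,4 positions (parity opposite): cis → (a,e or e,a); trans → (e,e or a,a).
Best chair for cis: E = 0.41 kcal/mol; best chair for trans: E = 0.00 kcal/mol.
The trans isomer is lower by 0.41 kcal/mol.

trans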